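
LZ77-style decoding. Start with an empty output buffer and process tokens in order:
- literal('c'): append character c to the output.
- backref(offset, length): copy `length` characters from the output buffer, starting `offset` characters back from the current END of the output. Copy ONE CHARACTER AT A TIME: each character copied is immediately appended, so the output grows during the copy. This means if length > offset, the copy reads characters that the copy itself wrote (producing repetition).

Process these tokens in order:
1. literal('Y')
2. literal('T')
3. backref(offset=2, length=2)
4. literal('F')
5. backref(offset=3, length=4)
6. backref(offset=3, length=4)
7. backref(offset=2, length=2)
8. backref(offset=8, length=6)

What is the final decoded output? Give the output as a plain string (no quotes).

Answer: YTYTFYTFYTFYTYTFYTFYT

Derivation:
Token 1: literal('Y'). Output: "Y"
Token 2: literal('T'). Output: "YT"
Token 3: backref(off=2, len=2). Copied 'YT' from pos 0. Output: "YTYT"
Token 4: literal('F'). Output: "YTYTF"
Token 5: backref(off=3, len=4) (overlapping!). Copied 'YTFY' from pos 2. Output: "YTYTFYTFY"
Token 6: backref(off=3, len=4) (overlapping!). Copied 'TFYT' from pos 6. Output: "YTYTFYTFYTFYT"
Token 7: backref(off=2, len=2). Copied 'YT' from pos 11. Output: "YTYTFYTFYTFYTYT"
Token 8: backref(off=8, len=6). Copied 'FYTFYT' from pos 7. Output: "YTYTFYTFYTFYTYTFYTFYT"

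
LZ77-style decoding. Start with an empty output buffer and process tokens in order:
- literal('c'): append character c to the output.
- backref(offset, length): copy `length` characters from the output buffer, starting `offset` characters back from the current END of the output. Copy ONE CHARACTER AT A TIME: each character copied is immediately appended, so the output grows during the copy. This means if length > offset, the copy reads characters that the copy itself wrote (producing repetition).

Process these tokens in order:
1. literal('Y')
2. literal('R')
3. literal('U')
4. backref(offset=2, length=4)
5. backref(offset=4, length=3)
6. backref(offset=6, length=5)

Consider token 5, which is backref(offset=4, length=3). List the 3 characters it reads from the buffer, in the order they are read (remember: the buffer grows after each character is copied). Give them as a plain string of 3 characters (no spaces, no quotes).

Answer: RUR

Derivation:
Token 1: literal('Y'). Output: "Y"
Token 2: literal('R'). Output: "YR"
Token 3: literal('U'). Output: "YRU"
Token 4: backref(off=2, len=4) (overlapping!). Copied 'RURU' from pos 1. Output: "YRURURU"
Token 5: backref(off=4, len=3). Buffer before: "YRURURU" (len 7)
  byte 1: read out[3]='R', append. Buffer now: "YRURURUR"
  byte 2: read out[4]='U', append. Buffer now: "YRURURURU"
  byte 3: read out[5]='R', append. Buffer now: "YRURURURUR"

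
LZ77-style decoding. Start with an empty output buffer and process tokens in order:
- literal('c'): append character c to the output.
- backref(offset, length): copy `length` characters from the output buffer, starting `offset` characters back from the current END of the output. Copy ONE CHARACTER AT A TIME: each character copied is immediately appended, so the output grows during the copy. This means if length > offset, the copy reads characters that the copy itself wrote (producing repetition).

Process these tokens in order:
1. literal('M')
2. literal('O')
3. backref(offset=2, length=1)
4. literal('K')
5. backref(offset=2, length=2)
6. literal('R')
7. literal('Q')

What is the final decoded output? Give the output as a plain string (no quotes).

Token 1: literal('M'). Output: "M"
Token 2: literal('O'). Output: "MO"
Token 3: backref(off=2, len=1). Copied 'M' from pos 0. Output: "MOM"
Token 4: literal('K'). Output: "MOMK"
Token 5: backref(off=2, len=2). Copied 'MK' from pos 2. Output: "MOMKMK"
Token 6: literal('R'). Output: "MOMKMKR"
Token 7: literal('Q'). Output: "MOMKMKRQ"

Answer: MOMKMKRQ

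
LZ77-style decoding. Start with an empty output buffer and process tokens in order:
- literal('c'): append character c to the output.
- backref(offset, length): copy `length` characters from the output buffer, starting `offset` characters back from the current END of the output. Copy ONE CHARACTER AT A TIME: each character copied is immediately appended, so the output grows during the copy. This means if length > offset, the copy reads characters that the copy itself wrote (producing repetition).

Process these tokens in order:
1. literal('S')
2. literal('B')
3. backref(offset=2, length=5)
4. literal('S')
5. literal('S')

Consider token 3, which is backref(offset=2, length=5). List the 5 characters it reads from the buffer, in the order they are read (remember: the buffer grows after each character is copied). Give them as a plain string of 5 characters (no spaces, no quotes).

Answer: SBSBS

Derivation:
Token 1: literal('S'). Output: "S"
Token 2: literal('B'). Output: "SB"
Token 3: backref(off=2, len=5). Buffer before: "SB" (len 2)
  byte 1: read out[0]='S', append. Buffer now: "SBS"
  byte 2: read out[1]='B', append. Buffer now: "SBSB"
  byte 3: read out[2]='S', append. Buffer now: "SBSBS"
  byte 4: read out[3]='B', append. Buffer now: "SBSBSB"
  byte 5: read out[4]='S', append. Buffer now: "SBSBSBS"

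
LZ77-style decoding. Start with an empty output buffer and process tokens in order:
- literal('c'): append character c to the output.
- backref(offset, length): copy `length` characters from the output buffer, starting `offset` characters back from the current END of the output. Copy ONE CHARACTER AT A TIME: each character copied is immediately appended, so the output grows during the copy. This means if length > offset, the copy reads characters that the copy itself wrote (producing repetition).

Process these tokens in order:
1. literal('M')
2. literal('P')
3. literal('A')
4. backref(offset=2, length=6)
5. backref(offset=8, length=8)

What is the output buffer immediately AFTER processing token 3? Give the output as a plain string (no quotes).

Token 1: literal('M'). Output: "M"
Token 2: literal('P'). Output: "MP"
Token 3: literal('A'). Output: "MPA"

Answer: MPA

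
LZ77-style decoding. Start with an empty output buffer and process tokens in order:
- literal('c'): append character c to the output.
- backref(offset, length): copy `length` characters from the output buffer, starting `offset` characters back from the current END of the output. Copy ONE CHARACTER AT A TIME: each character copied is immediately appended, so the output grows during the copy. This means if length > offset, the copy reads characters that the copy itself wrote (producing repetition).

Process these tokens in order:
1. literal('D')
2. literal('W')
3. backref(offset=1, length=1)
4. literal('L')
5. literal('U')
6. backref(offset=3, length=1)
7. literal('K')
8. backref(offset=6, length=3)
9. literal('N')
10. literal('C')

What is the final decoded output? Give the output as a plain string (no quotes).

Token 1: literal('D'). Output: "D"
Token 2: literal('W'). Output: "DW"
Token 3: backref(off=1, len=1). Copied 'W' from pos 1. Output: "DWW"
Token 4: literal('L'). Output: "DWWL"
Token 5: literal('U'). Output: "DWWLU"
Token 6: backref(off=3, len=1). Copied 'W' from pos 2. Output: "DWWLUW"
Token 7: literal('K'). Output: "DWWLUWK"
Token 8: backref(off=6, len=3). Copied 'WWL' from pos 1. Output: "DWWLUWKWWL"
Token 9: literal('N'). Output: "DWWLUWKWWLN"
Token 10: literal('C'). Output: "DWWLUWKWWLNC"

Answer: DWWLUWKWWLNC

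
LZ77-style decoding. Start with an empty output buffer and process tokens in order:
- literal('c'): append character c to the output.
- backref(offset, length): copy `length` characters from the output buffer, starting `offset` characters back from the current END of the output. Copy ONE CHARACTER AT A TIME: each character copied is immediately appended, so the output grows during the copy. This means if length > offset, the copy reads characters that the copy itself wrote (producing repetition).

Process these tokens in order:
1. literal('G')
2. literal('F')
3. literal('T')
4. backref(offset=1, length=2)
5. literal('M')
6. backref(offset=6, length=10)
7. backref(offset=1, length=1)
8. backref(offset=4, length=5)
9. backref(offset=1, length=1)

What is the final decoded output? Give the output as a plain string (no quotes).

Answer: GFTTTMGFTTTMGFTTTFTTTFF

Derivation:
Token 1: literal('G'). Output: "G"
Token 2: literal('F'). Output: "GF"
Token 3: literal('T'). Output: "GFT"
Token 4: backref(off=1, len=2) (overlapping!). Copied 'TT' from pos 2. Output: "GFTTT"
Token 5: literal('M'). Output: "GFTTTM"
Token 6: backref(off=6, len=10) (overlapping!). Copied 'GFTTTMGFTT' from pos 0. Output: "GFTTTMGFTTTMGFTT"
Token 7: backref(off=1, len=1). Copied 'T' from pos 15. Output: "GFTTTMGFTTTMGFTTT"
Token 8: backref(off=4, len=5) (overlapping!). Copied 'FTTTF' from pos 13. Output: "GFTTTMGFTTTMGFTTTFTTTF"
Token 9: backref(off=1, len=1). Copied 'F' from pos 21. Output: "GFTTTMGFTTTMGFTTTFTTTFF"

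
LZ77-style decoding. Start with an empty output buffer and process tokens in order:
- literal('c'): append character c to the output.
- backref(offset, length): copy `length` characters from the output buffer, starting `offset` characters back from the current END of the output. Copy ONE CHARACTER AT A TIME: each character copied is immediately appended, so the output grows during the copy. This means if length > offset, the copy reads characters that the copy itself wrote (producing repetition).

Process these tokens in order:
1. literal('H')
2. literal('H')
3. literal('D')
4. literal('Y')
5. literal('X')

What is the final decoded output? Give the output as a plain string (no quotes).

Answer: HHDYX

Derivation:
Token 1: literal('H'). Output: "H"
Token 2: literal('H'). Output: "HH"
Token 3: literal('D'). Output: "HHD"
Token 4: literal('Y'). Output: "HHDY"
Token 5: literal('X'). Output: "HHDYX"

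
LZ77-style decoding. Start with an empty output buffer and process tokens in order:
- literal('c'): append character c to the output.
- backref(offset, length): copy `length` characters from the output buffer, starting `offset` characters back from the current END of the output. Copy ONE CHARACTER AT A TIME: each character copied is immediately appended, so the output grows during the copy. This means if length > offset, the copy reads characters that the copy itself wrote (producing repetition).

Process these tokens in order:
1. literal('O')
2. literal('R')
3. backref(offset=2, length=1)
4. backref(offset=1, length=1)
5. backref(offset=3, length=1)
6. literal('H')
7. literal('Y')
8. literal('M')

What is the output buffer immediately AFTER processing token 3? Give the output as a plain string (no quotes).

Token 1: literal('O'). Output: "O"
Token 2: literal('R'). Output: "OR"
Token 3: backref(off=2, len=1). Copied 'O' from pos 0. Output: "ORO"

Answer: ORO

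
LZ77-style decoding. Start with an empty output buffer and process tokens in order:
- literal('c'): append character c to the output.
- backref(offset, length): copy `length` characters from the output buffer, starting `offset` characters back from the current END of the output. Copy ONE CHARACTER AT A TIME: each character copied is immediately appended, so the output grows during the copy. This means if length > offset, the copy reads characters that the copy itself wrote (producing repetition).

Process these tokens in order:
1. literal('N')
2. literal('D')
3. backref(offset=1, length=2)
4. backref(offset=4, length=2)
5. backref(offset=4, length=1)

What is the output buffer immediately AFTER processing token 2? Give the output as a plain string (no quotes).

Token 1: literal('N'). Output: "N"
Token 2: literal('D'). Output: "ND"

Answer: ND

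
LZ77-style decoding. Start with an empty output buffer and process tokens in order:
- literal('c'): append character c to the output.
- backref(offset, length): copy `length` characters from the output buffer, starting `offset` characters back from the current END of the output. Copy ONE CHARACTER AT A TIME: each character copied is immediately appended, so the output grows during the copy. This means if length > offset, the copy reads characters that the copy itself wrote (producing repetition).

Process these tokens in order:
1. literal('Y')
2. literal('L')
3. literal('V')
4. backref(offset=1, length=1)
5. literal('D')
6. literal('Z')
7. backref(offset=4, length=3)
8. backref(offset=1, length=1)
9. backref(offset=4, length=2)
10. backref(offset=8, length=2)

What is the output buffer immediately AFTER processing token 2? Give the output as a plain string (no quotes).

Answer: YL

Derivation:
Token 1: literal('Y'). Output: "Y"
Token 2: literal('L'). Output: "YL"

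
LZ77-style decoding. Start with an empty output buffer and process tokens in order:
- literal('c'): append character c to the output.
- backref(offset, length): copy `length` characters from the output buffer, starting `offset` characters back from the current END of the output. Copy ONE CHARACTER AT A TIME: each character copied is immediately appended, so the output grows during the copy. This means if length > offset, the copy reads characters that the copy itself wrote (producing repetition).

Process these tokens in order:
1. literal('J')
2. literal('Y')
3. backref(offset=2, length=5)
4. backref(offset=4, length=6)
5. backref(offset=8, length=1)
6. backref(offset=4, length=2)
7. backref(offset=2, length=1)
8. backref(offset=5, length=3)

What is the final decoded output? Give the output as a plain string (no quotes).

Answer: JYJYJYJYJYJYJYJYJJYJ

Derivation:
Token 1: literal('J'). Output: "J"
Token 2: literal('Y'). Output: "JY"
Token 3: backref(off=2, len=5) (overlapping!). Copied 'JYJYJ' from pos 0. Output: "JYJYJYJ"
Token 4: backref(off=4, len=6) (overlapping!). Copied 'YJYJYJ' from pos 3. Output: "JYJYJYJYJYJYJ"
Token 5: backref(off=8, len=1). Copied 'Y' from pos 5. Output: "JYJYJYJYJYJYJY"
Token 6: backref(off=4, len=2). Copied 'JY' from pos 10. Output: "JYJYJYJYJYJYJYJY"
Token 7: backref(off=2, len=1). Copied 'J' from pos 14. Output: "JYJYJYJYJYJYJYJYJ"
Token 8: backref(off=5, len=3). Copied 'JYJ' from pos 12. Output: "JYJYJYJYJYJYJYJYJJYJ"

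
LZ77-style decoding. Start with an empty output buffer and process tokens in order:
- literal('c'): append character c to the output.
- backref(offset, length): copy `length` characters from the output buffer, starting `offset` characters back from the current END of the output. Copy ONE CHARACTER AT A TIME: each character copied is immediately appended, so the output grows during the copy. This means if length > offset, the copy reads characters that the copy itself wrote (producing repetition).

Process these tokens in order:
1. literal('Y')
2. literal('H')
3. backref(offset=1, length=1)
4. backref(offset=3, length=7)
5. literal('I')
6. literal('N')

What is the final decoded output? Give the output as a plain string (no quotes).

Answer: YHHYHHYHHYIN

Derivation:
Token 1: literal('Y'). Output: "Y"
Token 2: literal('H'). Output: "YH"
Token 3: backref(off=1, len=1). Copied 'H' from pos 1. Output: "YHH"
Token 4: backref(off=3, len=7) (overlapping!). Copied 'YHHYHHY' from pos 0. Output: "YHHYHHYHHY"
Token 5: literal('I'). Output: "YHHYHHYHHYI"
Token 6: literal('N'). Output: "YHHYHHYHHYIN"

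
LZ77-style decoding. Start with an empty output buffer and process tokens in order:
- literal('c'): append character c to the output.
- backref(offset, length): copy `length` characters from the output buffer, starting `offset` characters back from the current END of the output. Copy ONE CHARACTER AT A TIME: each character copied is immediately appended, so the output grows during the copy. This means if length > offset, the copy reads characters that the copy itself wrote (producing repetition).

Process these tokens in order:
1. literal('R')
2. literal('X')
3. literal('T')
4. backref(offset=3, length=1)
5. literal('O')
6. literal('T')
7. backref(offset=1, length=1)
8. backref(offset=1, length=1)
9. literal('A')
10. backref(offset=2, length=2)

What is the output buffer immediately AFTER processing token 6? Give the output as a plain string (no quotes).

Answer: RXTROT

Derivation:
Token 1: literal('R'). Output: "R"
Token 2: literal('X'). Output: "RX"
Token 3: literal('T'). Output: "RXT"
Token 4: backref(off=3, len=1). Copied 'R' from pos 0. Output: "RXTR"
Token 5: literal('O'). Output: "RXTRO"
Token 6: literal('T'). Output: "RXTROT"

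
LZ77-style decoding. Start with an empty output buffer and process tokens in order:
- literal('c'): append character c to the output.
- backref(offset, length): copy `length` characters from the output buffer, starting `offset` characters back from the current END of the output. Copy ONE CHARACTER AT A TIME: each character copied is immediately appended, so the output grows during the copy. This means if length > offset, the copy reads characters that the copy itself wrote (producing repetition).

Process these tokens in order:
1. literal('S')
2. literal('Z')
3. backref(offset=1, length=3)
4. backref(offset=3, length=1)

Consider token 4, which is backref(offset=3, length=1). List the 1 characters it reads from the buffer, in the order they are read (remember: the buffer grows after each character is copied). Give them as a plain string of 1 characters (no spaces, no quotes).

Token 1: literal('S'). Output: "S"
Token 2: literal('Z'). Output: "SZ"
Token 3: backref(off=1, len=3) (overlapping!). Copied 'ZZZ' from pos 1. Output: "SZZZZ"
Token 4: backref(off=3, len=1). Buffer before: "SZZZZ" (len 5)
  byte 1: read out[2]='Z', append. Buffer now: "SZZZZZ"

Answer: Z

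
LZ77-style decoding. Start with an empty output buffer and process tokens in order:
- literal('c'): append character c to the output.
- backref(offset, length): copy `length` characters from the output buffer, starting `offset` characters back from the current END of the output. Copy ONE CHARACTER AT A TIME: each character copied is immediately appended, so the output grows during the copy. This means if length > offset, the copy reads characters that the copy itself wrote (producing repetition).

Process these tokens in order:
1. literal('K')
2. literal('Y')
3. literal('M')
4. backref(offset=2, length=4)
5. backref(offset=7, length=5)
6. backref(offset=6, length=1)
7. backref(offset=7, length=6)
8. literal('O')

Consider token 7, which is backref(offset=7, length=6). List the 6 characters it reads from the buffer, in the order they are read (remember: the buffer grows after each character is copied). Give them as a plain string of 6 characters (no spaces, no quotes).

Token 1: literal('K'). Output: "K"
Token 2: literal('Y'). Output: "KY"
Token 3: literal('M'). Output: "KYM"
Token 4: backref(off=2, len=4) (overlapping!). Copied 'YMYM' from pos 1. Output: "KYMYMYM"
Token 5: backref(off=7, len=5). Copied 'KYMYM' from pos 0. Output: "KYMYMYMKYMYM"
Token 6: backref(off=6, len=1). Copied 'M' from pos 6. Output: "KYMYMYMKYMYMM"
Token 7: backref(off=7, len=6). Buffer before: "KYMYMYMKYMYMM" (len 13)
  byte 1: read out[6]='M', append. Buffer now: "KYMYMYMKYMYMMM"
  byte 2: read out[7]='K', append. Buffer now: "KYMYMYMKYMYMMMK"
  byte 3: read out[8]='Y', append. Buffer now: "KYMYMYMKYMYMMMKY"
  byte 4: read out[9]='M', append. Buffer now: "KYMYMYMKYMYMMMKYM"
  byte 5: read out[10]='Y', append. Buffer now: "KYMYMYMKYMYMMMKYMY"
  byte 6: read out[11]='M', append. Buffer now: "KYMYMYMKYMYMMMKYMYM"

Answer: MKYMYM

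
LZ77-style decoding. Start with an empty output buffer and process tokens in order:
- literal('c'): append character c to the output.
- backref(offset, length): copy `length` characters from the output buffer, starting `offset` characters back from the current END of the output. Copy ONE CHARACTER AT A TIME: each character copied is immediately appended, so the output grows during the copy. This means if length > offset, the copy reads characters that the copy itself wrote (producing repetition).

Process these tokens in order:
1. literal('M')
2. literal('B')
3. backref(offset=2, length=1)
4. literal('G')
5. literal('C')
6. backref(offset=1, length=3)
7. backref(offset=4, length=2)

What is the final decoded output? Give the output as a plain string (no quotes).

Token 1: literal('M'). Output: "M"
Token 2: literal('B'). Output: "MB"
Token 3: backref(off=2, len=1). Copied 'M' from pos 0. Output: "MBM"
Token 4: literal('G'). Output: "MBMG"
Token 5: literal('C'). Output: "MBMGC"
Token 6: backref(off=1, len=3) (overlapping!). Copied 'CCC' from pos 4. Output: "MBMGCCCC"
Token 7: backref(off=4, len=2). Copied 'CC' from pos 4. Output: "MBMGCCCCCC"

Answer: MBMGCCCCCC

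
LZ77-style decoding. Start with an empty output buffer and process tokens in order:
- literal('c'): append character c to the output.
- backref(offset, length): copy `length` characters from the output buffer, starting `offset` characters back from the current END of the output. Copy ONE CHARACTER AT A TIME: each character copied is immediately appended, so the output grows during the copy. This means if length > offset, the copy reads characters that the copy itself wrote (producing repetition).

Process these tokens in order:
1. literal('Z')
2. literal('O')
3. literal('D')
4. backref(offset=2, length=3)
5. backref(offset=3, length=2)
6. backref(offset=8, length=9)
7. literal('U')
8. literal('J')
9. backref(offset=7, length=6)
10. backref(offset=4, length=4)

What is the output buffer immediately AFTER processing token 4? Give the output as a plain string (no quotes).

Answer: ZODODO

Derivation:
Token 1: literal('Z'). Output: "Z"
Token 2: literal('O'). Output: "ZO"
Token 3: literal('D'). Output: "ZOD"
Token 4: backref(off=2, len=3) (overlapping!). Copied 'ODO' from pos 1. Output: "ZODODO"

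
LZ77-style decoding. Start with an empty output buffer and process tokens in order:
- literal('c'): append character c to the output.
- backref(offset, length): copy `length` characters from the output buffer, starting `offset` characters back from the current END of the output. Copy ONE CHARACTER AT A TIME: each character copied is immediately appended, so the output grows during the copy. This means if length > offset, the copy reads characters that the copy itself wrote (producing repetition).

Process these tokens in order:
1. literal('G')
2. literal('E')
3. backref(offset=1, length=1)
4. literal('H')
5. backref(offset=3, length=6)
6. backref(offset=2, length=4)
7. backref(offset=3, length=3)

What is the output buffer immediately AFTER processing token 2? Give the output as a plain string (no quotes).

Token 1: literal('G'). Output: "G"
Token 2: literal('E'). Output: "GE"

Answer: GE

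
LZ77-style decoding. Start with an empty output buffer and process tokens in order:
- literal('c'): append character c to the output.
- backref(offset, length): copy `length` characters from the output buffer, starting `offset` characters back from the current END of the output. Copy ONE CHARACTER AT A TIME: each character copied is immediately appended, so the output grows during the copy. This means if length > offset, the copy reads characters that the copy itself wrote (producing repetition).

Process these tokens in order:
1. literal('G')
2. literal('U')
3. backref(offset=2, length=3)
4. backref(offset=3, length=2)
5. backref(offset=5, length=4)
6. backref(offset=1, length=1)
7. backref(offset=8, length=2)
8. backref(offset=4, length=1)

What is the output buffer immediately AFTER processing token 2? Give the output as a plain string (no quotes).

Token 1: literal('G'). Output: "G"
Token 2: literal('U'). Output: "GU"

Answer: GU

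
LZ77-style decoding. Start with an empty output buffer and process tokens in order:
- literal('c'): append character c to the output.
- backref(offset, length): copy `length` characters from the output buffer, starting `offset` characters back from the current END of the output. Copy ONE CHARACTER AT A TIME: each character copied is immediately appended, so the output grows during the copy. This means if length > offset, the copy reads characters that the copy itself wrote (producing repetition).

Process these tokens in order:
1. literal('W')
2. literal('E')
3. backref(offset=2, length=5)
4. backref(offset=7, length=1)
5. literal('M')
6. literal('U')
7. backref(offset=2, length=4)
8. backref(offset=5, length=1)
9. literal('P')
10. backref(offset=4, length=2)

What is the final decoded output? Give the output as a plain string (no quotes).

Answer: WEWEWEWWMUMUMUUPMU

Derivation:
Token 1: literal('W'). Output: "W"
Token 2: literal('E'). Output: "WE"
Token 3: backref(off=2, len=5) (overlapping!). Copied 'WEWEW' from pos 0. Output: "WEWEWEW"
Token 4: backref(off=7, len=1). Copied 'W' from pos 0. Output: "WEWEWEWW"
Token 5: literal('M'). Output: "WEWEWEWWM"
Token 6: literal('U'). Output: "WEWEWEWWMU"
Token 7: backref(off=2, len=4) (overlapping!). Copied 'MUMU' from pos 8. Output: "WEWEWEWWMUMUMU"
Token 8: backref(off=5, len=1). Copied 'U' from pos 9. Output: "WEWEWEWWMUMUMUU"
Token 9: literal('P'). Output: "WEWEWEWWMUMUMUUP"
Token 10: backref(off=4, len=2). Copied 'MU' from pos 12. Output: "WEWEWEWWMUMUMUUPMU"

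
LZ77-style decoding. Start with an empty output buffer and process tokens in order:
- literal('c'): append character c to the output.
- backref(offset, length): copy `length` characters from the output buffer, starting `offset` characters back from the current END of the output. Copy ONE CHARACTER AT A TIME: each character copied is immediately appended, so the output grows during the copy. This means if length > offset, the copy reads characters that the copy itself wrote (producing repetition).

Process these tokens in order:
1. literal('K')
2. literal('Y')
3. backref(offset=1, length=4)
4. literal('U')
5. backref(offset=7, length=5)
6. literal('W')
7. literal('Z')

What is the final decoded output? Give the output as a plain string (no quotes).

Answer: KYYYYYUKYYYYWZ

Derivation:
Token 1: literal('K'). Output: "K"
Token 2: literal('Y'). Output: "KY"
Token 3: backref(off=1, len=4) (overlapping!). Copied 'YYYY' from pos 1. Output: "KYYYYY"
Token 4: literal('U'). Output: "KYYYYYU"
Token 5: backref(off=7, len=5). Copied 'KYYYY' from pos 0. Output: "KYYYYYUKYYYY"
Token 6: literal('W'). Output: "KYYYYYUKYYYYW"
Token 7: literal('Z'). Output: "KYYYYYUKYYYYWZ"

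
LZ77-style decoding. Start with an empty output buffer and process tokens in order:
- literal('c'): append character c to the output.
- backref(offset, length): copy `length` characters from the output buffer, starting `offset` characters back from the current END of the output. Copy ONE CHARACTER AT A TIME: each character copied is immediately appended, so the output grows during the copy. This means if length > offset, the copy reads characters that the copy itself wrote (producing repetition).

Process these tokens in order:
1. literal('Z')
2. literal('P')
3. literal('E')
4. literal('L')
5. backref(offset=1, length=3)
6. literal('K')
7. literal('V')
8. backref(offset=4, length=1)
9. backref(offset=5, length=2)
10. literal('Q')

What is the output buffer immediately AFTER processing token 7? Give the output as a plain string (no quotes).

Answer: ZPELLLLKV

Derivation:
Token 1: literal('Z'). Output: "Z"
Token 2: literal('P'). Output: "ZP"
Token 3: literal('E'). Output: "ZPE"
Token 4: literal('L'). Output: "ZPEL"
Token 5: backref(off=1, len=3) (overlapping!). Copied 'LLL' from pos 3. Output: "ZPELLLL"
Token 6: literal('K'). Output: "ZPELLLLK"
Token 7: literal('V'). Output: "ZPELLLLKV"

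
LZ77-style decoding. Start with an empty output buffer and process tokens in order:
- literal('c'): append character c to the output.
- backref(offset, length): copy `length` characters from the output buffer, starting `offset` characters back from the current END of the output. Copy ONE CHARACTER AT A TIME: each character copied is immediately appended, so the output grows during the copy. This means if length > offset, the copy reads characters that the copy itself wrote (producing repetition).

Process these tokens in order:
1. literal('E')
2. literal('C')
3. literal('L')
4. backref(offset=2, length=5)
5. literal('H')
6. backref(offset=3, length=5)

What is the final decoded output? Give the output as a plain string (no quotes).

Token 1: literal('E'). Output: "E"
Token 2: literal('C'). Output: "EC"
Token 3: literal('L'). Output: "ECL"
Token 4: backref(off=2, len=5) (overlapping!). Copied 'CLCLC' from pos 1. Output: "ECLCLCLC"
Token 5: literal('H'). Output: "ECLCLCLCH"
Token 6: backref(off=3, len=5) (overlapping!). Copied 'LCHLC' from pos 6. Output: "ECLCLCLCHLCHLC"

Answer: ECLCLCLCHLCHLC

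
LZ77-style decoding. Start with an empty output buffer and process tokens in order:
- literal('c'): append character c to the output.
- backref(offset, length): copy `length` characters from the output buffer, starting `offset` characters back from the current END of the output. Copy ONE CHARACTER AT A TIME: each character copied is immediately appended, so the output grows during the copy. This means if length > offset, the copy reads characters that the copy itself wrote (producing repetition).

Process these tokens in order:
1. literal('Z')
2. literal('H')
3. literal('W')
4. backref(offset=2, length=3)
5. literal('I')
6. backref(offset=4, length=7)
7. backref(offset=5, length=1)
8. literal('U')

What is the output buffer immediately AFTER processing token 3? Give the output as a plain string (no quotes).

Token 1: literal('Z'). Output: "Z"
Token 2: literal('H'). Output: "ZH"
Token 3: literal('W'). Output: "ZHW"

Answer: ZHW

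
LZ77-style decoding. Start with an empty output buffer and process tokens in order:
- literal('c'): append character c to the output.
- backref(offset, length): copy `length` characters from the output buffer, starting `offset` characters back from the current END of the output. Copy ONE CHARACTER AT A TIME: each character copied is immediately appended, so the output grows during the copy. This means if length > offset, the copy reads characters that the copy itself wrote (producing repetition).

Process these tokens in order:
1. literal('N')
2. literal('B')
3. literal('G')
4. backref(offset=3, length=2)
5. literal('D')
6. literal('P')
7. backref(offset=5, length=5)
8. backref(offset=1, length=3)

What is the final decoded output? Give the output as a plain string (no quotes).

Answer: NBGNBDPGNBDPPPP

Derivation:
Token 1: literal('N'). Output: "N"
Token 2: literal('B'). Output: "NB"
Token 3: literal('G'). Output: "NBG"
Token 4: backref(off=3, len=2). Copied 'NB' from pos 0. Output: "NBGNB"
Token 5: literal('D'). Output: "NBGNBD"
Token 6: literal('P'). Output: "NBGNBDP"
Token 7: backref(off=5, len=5). Copied 'GNBDP' from pos 2. Output: "NBGNBDPGNBDP"
Token 8: backref(off=1, len=3) (overlapping!). Copied 'PPP' from pos 11. Output: "NBGNBDPGNBDPPPP"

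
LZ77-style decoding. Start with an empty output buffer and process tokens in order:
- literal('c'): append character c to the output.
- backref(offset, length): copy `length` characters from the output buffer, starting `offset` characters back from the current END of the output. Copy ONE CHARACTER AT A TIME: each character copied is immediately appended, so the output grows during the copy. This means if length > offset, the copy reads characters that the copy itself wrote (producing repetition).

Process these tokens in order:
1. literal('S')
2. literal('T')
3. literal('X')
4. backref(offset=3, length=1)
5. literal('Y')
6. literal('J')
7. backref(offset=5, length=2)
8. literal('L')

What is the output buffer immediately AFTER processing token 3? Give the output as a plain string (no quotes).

Token 1: literal('S'). Output: "S"
Token 2: literal('T'). Output: "ST"
Token 3: literal('X'). Output: "STX"

Answer: STX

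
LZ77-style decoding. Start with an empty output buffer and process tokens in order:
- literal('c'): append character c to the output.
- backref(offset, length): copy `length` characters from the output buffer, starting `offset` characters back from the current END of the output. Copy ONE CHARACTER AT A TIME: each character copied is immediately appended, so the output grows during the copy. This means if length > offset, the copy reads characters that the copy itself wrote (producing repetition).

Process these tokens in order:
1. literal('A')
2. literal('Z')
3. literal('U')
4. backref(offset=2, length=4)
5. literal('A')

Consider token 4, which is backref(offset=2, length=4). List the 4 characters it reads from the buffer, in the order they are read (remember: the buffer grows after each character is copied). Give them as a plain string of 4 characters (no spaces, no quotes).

Token 1: literal('A'). Output: "A"
Token 2: literal('Z'). Output: "AZ"
Token 3: literal('U'). Output: "AZU"
Token 4: backref(off=2, len=4). Buffer before: "AZU" (len 3)
  byte 1: read out[1]='Z', append. Buffer now: "AZUZ"
  byte 2: read out[2]='U', append. Buffer now: "AZUZU"
  byte 3: read out[3]='Z', append. Buffer now: "AZUZUZ"
  byte 4: read out[4]='U', append. Buffer now: "AZUZUZU"

Answer: ZUZU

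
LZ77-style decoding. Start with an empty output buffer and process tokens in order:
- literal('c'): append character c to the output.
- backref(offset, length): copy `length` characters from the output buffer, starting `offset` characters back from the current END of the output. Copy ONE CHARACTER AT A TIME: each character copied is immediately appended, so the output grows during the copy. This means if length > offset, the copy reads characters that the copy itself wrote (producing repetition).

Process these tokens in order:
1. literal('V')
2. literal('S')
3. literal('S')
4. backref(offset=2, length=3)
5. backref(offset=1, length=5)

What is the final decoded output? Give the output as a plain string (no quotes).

Answer: VSSSSSSSSSS

Derivation:
Token 1: literal('V'). Output: "V"
Token 2: literal('S'). Output: "VS"
Token 3: literal('S'). Output: "VSS"
Token 4: backref(off=2, len=3) (overlapping!). Copied 'SSS' from pos 1. Output: "VSSSSS"
Token 5: backref(off=1, len=5) (overlapping!). Copied 'SSSSS' from pos 5. Output: "VSSSSSSSSSS"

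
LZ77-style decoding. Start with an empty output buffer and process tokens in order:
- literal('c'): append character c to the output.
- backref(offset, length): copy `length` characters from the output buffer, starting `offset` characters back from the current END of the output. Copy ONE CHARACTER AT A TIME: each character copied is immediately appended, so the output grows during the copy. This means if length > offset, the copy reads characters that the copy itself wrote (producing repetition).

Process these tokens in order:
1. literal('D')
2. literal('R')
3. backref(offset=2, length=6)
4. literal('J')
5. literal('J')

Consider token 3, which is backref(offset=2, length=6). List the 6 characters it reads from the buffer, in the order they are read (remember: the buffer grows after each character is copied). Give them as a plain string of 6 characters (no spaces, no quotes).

Token 1: literal('D'). Output: "D"
Token 2: literal('R'). Output: "DR"
Token 3: backref(off=2, len=6). Buffer before: "DR" (len 2)
  byte 1: read out[0]='D', append. Buffer now: "DRD"
  byte 2: read out[1]='R', append. Buffer now: "DRDR"
  byte 3: read out[2]='D', append. Buffer now: "DRDRD"
  byte 4: read out[3]='R', append. Buffer now: "DRDRDR"
  byte 5: read out[4]='D', append. Buffer now: "DRDRDRD"
  byte 6: read out[5]='R', append. Buffer now: "DRDRDRDR"

Answer: DRDRDR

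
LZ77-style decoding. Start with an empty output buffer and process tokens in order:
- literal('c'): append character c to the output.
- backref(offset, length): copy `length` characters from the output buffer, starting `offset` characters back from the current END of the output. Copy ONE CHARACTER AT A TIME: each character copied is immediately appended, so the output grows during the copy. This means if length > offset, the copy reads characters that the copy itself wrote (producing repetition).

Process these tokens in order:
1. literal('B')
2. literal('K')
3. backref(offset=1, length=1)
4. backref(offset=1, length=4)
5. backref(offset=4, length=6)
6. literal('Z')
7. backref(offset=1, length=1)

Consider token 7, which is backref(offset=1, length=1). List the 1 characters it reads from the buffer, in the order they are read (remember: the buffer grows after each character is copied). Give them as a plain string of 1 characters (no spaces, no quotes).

Token 1: literal('B'). Output: "B"
Token 2: literal('K'). Output: "BK"
Token 3: backref(off=1, len=1). Copied 'K' from pos 1. Output: "BKK"
Token 4: backref(off=1, len=4) (overlapping!). Copied 'KKKK' from pos 2. Output: "BKKKKKK"
Token 5: backref(off=4, len=6) (overlapping!). Copied 'KKKKKK' from pos 3. Output: "BKKKKKKKKKKKK"
Token 6: literal('Z'). Output: "BKKKKKKKKKKKKZ"
Token 7: backref(off=1, len=1). Buffer before: "BKKKKKKKKKKKKZ" (len 14)
  byte 1: read out[13]='Z', append. Buffer now: "BKKKKKKKKKKKKZZ"

Answer: Z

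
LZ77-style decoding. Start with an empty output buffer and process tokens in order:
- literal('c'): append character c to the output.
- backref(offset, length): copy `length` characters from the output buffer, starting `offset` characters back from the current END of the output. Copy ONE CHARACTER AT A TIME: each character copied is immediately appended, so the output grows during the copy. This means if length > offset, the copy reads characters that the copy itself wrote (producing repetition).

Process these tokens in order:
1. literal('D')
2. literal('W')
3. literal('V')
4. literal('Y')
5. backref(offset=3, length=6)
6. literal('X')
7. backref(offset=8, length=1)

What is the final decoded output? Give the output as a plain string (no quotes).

Answer: DWVYWVYWVYXY

Derivation:
Token 1: literal('D'). Output: "D"
Token 2: literal('W'). Output: "DW"
Token 3: literal('V'). Output: "DWV"
Token 4: literal('Y'). Output: "DWVY"
Token 5: backref(off=3, len=6) (overlapping!). Copied 'WVYWVY' from pos 1. Output: "DWVYWVYWVY"
Token 6: literal('X'). Output: "DWVYWVYWVYX"
Token 7: backref(off=8, len=1). Copied 'Y' from pos 3. Output: "DWVYWVYWVYXY"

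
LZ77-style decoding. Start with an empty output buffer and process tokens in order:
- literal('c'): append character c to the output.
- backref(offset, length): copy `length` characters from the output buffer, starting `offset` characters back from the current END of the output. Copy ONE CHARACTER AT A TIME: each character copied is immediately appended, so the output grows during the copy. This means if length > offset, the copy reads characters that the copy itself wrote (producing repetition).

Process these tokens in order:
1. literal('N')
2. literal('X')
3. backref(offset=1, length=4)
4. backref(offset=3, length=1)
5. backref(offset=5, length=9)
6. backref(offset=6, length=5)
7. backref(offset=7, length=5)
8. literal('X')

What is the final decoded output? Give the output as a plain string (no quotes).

Token 1: literal('N'). Output: "N"
Token 2: literal('X'). Output: "NX"
Token 3: backref(off=1, len=4) (overlapping!). Copied 'XXXX' from pos 1. Output: "NXXXXX"
Token 4: backref(off=3, len=1). Copied 'X' from pos 3. Output: "NXXXXXX"
Token 5: backref(off=5, len=9) (overlapping!). Copied 'XXXXXXXXX' from pos 2. Output: "NXXXXXXXXXXXXXXX"
Token 6: backref(off=6, len=5). Copied 'XXXXX' from pos 10. Output: "NXXXXXXXXXXXXXXXXXXXX"
Token 7: backref(off=7, len=5). Copied 'XXXXX' from pos 14. Output: "NXXXXXXXXXXXXXXXXXXXXXXXXX"
Token 8: literal('X'). Output: "NXXXXXXXXXXXXXXXXXXXXXXXXXX"

Answer: NXXXXXXXXXXXXXXXXXXXXXXXXXX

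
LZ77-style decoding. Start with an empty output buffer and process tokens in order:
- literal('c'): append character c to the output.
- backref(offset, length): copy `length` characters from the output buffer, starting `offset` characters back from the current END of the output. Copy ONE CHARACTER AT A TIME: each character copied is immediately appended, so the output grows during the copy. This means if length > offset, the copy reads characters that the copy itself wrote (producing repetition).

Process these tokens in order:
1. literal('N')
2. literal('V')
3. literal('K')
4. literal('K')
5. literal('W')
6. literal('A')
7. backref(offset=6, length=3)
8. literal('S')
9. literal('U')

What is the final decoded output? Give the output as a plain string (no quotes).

Token 1: literal('N'). Output: "N"
Token 2: literal('V'). Output: "NV"
Token 3: literal('K'). Output: "NVK"
Token 4: literal('K'). Output: "NVKK"
Token 5: literal('W'). Output: "NVKKW"
Token 6: literal('A'). Output: "NVKKWA"
Token 7: backref(off=6, len=3). Copied 'NVK' from pos 0. Output: "NVKKWANVK"
Token 8: literal('S'). Output: "NVKKWANVKS"
Token 9: literal('U'). Output: "NVKKWANVKSU"

Answer: NVKKWANVKSU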